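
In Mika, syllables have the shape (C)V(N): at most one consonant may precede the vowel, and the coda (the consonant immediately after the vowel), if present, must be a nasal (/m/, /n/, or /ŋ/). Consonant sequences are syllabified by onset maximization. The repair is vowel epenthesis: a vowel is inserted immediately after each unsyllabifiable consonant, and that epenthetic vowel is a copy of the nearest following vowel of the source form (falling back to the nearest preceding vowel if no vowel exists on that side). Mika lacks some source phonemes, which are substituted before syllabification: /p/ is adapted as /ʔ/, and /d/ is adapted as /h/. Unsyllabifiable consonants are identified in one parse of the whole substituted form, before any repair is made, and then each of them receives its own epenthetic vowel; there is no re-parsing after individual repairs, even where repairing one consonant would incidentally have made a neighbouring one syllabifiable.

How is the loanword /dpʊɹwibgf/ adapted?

Substitution: /d/ → /h/, /p/ → /ʔ/, giving /hʔʊɹwibgf/.
Syllabifying with onset maximization leaves /h/, /ɹ/, /b/, /g/, /f/ stranded (only a nasal (/m/, /n/, or /ŋ/) is licensed in coda position; onsets are limited to one consonant).
Each unlicensed consonant becomes the onset of a new syllable: /h/ → /hʊ/, /ɹ/ → /ɹi/, /b/ → /bi/, /g/ → /gi/, /f/ → /fi/.

hʊʔʊɹiwibigifi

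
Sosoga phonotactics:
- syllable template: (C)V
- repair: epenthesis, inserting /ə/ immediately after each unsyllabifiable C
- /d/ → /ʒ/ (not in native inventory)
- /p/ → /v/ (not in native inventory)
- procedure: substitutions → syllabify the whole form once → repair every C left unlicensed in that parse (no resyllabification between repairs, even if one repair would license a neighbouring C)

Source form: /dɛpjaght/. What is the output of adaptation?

Substitution: /d/ → /ʒ/, /p/ → /v/, giving /ʒɛvjaght/.
The consonants /v/, /g/, /h/, /t/ cannot be parsed into a legal (C)V syllable (no codas are permitted; onsets are limited to one consonant).
Each unlicensed consonant becomes the onset of a new syllable: /v/ → /və/, /g/ → /gə/, /h/ → /hə/, /t/ → /tə/.

ʒɛvəjagəhətə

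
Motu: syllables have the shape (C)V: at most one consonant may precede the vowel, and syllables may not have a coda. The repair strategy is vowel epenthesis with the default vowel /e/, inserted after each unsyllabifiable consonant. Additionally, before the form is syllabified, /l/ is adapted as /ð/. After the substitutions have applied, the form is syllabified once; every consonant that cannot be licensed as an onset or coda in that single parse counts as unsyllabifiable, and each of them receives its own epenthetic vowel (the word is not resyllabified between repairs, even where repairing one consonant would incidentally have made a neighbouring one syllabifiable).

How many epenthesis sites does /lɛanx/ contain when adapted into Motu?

After substitution the input is /ðɛanx/.
The unsyllabifiable consonants are /n/, /x/; each receives one epenthetic vowel.

2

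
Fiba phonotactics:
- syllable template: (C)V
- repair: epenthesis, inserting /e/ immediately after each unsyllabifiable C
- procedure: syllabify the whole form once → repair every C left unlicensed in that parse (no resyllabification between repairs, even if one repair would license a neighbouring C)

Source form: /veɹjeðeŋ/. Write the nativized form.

veɹejeðeŋe

Syllabifying with onset maximization leaves /ɹ/, /ŋ/ stranded (no codas are permitted; onsets are limited to one consonant).
Inserting the epenthetic vowel yields /ɹ/ → /ɹe/, /ŋ/ → /ŋe/.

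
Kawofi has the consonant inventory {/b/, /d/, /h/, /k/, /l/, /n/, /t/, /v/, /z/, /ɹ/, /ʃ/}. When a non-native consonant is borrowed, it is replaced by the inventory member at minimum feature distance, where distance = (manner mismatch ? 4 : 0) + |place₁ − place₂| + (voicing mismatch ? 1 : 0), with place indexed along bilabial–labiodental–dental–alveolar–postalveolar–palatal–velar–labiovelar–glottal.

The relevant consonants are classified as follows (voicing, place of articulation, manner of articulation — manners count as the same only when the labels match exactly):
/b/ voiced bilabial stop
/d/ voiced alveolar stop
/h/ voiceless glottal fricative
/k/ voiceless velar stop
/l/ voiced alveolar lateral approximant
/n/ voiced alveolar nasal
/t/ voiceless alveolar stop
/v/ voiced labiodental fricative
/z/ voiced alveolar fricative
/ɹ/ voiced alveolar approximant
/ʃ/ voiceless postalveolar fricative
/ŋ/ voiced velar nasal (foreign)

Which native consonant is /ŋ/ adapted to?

/n/ is closest: same manner (nasal), place distance 3 (velar→alveolar), same voicing; total 3. Next closest is /k/ at distance 5.

n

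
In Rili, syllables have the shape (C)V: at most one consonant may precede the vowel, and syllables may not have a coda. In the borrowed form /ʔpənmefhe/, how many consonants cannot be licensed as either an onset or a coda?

Under (C)V, the unsyllabifiable consonants are /ʔ/, /n/, /f/ (no codas are permitted; onsets are limited to one consonant).

3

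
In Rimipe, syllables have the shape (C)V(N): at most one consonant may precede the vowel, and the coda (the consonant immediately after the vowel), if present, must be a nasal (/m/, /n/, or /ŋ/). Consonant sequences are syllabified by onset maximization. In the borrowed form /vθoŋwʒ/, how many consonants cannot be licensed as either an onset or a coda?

The consonants /v/, /w/, /ʒ/ cannot be parsed into a legal (C)V(N) syllable (only a nasal (/m/, /n/, or /ŋ/) is licensed in coda position; onsets are limited to one consonant).

3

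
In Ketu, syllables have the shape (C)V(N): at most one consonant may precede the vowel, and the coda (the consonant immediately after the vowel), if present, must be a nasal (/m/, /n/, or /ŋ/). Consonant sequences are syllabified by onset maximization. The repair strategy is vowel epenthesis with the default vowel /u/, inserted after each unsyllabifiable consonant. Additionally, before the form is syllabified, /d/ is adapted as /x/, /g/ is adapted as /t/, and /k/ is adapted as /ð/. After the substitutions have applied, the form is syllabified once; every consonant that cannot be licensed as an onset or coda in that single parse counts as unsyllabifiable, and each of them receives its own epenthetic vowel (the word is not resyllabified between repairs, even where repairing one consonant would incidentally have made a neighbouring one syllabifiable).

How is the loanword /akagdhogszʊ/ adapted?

aðatuxuhotusuzʊ

Substitution: /k/ → /ð/, /g/ → /t/, /d/ → /x/, giving /aðatxhotszʊ/.
The consonants /t/, /x/, /t/, /s/ cannot be parsed into a legal (C)V(N) syllable (only a nasal (/m/, /n/, or /ŋ/) is licensed in coda position; onsets are limited to one consonant).
Inserting the epenthetic vowel yields /t/ → /tu/, /x/ → /xu/, /t/ → /tu/, /s/ → /su/.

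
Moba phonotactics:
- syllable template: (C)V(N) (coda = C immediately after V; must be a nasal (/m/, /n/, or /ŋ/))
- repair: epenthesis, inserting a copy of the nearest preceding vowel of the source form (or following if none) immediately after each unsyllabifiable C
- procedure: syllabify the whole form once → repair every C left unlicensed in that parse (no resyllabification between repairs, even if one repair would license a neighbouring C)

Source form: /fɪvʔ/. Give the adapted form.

Syllabifying with onset maximization leaves /v/, /ʔ/ stranded (only a nasal (/m/, /n/, or /ŋ/) is licensed in coda position; onsets are limited to one consonant).
Epenthesis after each stranded consonant: /v/ → /vɪ/, /ʔ/ → /ʔɪ/.

fɪvɪʔɪ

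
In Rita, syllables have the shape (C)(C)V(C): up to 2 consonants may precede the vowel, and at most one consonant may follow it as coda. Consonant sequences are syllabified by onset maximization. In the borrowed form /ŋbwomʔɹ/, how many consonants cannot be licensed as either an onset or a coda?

Syllabifying with onset maximization leaves /ŋ/, /ʔ/, /ɹ/ stranded (at most one coda consonant is licensed; onsets may contain at most 2 consonants).

3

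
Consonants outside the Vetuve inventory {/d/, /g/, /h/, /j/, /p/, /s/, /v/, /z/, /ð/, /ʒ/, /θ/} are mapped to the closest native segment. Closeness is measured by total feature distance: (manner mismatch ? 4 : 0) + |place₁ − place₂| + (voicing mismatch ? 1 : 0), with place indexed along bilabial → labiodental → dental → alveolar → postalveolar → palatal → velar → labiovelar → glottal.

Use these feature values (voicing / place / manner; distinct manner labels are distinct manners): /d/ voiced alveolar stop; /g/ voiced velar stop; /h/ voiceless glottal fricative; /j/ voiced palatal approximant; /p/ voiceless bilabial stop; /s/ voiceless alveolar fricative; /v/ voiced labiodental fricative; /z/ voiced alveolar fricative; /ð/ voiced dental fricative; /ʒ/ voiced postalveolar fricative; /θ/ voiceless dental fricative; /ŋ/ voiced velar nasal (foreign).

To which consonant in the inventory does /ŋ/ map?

g

/g/ is closest: manner differs (nasal→stop, +4), place distance 0 (velar→velar), same voicing; total 4. Next closest is /j/ at distance 5.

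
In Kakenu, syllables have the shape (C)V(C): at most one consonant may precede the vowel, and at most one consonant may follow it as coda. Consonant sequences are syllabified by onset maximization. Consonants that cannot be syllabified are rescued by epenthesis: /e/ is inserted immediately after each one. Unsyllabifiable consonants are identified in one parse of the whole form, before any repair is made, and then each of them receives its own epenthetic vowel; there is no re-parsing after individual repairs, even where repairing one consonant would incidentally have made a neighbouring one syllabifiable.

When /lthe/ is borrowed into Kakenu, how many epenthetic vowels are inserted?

2

The unsyllabifiable consonants are /l/, /t/; each receives one epenthetic vowel.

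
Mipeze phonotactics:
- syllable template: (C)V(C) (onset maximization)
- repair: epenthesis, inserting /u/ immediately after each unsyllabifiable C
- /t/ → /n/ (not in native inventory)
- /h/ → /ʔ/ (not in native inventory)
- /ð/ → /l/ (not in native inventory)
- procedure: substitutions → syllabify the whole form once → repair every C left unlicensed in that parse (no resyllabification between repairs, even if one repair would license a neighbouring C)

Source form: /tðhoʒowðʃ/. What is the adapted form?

nuluʔoʒowluʃu

Substitution: /t/ → /n/, /ð/ → /l/, /h/ → /ʔ/, giving /nlʔoʒowlʃ/.
Syllabifying with onset maximization leaves /n/, /l/, /l/, /ʃ/ stranded (at most one coda consonant is licensed; onsets are limited to one consonant).
Epenthesis after each stranded consonant: /n/ → /nu/, /l/ → /lu/, /l/ → /lu/, /ʃ/ → /ʃu/.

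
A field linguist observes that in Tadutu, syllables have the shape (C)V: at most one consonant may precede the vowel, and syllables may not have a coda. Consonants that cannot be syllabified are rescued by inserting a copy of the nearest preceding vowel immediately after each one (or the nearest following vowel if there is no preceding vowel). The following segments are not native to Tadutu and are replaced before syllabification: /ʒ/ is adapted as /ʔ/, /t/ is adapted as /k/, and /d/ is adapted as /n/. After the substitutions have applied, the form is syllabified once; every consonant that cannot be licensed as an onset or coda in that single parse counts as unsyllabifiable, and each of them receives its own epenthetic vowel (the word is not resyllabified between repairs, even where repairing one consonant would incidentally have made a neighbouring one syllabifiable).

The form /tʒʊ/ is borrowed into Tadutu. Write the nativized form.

kʊʔʊ

Substitution: /t/ → /k/, /ʒ/ → /ʔ/, giving /kʔʊ/.
The consonants /k/ cannot be parsed into a legal (C)V syllable (no codas are permitted; onsets are limited to one consonant).
Epenthesis after each stranded consonant: /k/ → /kʊ/.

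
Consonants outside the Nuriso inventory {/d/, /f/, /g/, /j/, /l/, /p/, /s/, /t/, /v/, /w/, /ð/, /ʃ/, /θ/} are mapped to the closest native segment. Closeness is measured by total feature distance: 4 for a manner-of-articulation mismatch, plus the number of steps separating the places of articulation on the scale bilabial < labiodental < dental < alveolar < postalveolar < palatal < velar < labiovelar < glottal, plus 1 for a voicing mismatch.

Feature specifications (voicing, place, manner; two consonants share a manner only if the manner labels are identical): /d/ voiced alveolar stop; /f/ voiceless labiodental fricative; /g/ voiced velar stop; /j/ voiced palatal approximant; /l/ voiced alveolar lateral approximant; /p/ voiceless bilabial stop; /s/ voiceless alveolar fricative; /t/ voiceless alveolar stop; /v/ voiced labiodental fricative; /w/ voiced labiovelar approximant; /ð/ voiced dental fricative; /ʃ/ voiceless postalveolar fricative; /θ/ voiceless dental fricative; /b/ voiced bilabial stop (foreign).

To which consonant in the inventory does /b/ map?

p

/p/ is closest: same manner (stop), place distance 0 (bilabial→bilabial), voicing differs (+1); total 1. Next closest is /d/ at distance 3.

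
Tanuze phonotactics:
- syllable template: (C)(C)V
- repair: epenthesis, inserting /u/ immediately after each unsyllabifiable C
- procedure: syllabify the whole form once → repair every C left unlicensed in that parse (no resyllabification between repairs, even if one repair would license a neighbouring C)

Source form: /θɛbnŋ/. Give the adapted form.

Under (C)(C)V, the unsyllabifiable consonants are /b/, /n/, /ŋ/ (no codas are permitted; onsets may contain at most 2 consonants).
Epenthesis after each stranded consonant: /b/ → /bu/, /n/ → /nu/, /ŋ/ → /ŋu/.

θɛbunuŋu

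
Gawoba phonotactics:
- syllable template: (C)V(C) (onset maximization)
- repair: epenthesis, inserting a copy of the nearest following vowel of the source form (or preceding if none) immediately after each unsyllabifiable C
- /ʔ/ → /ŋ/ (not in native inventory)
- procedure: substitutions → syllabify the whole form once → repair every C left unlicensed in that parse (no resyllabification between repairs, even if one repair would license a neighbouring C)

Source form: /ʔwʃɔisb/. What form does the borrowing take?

ŋɔwɔʃɔisbi

Substitution: /ʔ/ → /ŋ/, giving /ŋwʃɔisb/.
The consonants /ŋ/, /w/, /b/ cannot be parsed into a legal (C)V(C) syllable (at most one coda consonant is licensed; onsets are limited to one consonant).
Epenthesis after each stranded consonant: /ŋ/ → /ŋɔ/, /w/ → /wɔ/, /b/ → /bi/.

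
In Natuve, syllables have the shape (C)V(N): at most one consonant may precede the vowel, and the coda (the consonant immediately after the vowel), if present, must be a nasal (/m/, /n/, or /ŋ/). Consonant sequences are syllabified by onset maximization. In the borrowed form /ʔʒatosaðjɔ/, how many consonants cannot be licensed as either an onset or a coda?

Syllabifying with onset maximization leaves /ʔ/, /ð/ stranded (only a nasal (/m/, /n/, or /ŋ/) is licensed in coda position; onsets are limited to one consonant).

2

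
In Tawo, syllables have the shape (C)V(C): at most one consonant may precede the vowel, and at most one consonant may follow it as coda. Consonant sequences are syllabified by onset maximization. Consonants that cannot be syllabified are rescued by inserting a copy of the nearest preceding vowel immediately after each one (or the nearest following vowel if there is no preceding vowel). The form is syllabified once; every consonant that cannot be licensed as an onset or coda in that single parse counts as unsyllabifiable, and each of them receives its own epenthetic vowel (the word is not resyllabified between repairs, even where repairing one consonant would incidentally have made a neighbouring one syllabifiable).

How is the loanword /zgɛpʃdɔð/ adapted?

Under (C)V(C), the unsyllabifiable consonants are /z/, /ʃ/ (at most one coda consonant is licensed; onsets are limited to one consonant).
Inserting the epenthetic vowel yields /z/ → /zɛ/, /ʃ/ → /ʃɛ/.

zɛgɛpʃɛdɔð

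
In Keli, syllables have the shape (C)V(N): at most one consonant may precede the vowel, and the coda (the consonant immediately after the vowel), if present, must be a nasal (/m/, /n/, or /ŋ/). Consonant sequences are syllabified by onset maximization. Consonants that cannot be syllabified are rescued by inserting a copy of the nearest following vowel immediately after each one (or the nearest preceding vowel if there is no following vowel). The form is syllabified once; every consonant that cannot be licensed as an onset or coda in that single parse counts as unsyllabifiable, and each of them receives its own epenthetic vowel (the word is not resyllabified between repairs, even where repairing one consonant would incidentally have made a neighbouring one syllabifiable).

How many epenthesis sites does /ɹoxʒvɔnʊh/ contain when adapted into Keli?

The unsyllabifiable consonants are /x/, /ʒ/, /h/; each receives one epenthetic vowel.

3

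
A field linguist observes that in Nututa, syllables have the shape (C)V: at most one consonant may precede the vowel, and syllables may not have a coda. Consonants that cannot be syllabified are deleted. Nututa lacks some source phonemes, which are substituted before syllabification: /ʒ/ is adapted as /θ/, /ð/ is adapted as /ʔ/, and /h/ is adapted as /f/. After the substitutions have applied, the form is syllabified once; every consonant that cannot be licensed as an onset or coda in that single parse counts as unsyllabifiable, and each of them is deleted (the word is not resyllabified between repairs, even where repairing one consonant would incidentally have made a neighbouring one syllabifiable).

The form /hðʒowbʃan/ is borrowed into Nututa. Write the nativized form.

Substitution: /h/ → /f/, /ð/ → /ʔ/, /ʒ/ → /θ/, giving /fʔθowbʃan/.
Under (C)V, the unsyllabifiable consonants are /f/, /ʔ/, /w/, /b/, /n/ (no codas are permitted; onsets are limited to one consonant).
Deleting the stranded consonants removes /f/, /ʔ/, /w/, /b/, /n/.

θoʃa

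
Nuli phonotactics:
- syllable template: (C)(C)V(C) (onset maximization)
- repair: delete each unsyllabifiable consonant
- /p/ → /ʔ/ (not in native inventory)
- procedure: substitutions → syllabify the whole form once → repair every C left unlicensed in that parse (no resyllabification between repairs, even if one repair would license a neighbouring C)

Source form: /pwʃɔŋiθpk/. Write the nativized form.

Substitution: /p/ → /ʔ/, giving /ʔwʃɔŋiθʔk/.
Under (C)(C)V(C), the unsyllabifiable consonants are /ʔ/, /ʔ/, /k/ (at most one coda consonant is licensed; onsets may contain at most 2 consonants).
Deletion applies to /ʔ/, /ʔ/, /k/.

wʃɔŋiθ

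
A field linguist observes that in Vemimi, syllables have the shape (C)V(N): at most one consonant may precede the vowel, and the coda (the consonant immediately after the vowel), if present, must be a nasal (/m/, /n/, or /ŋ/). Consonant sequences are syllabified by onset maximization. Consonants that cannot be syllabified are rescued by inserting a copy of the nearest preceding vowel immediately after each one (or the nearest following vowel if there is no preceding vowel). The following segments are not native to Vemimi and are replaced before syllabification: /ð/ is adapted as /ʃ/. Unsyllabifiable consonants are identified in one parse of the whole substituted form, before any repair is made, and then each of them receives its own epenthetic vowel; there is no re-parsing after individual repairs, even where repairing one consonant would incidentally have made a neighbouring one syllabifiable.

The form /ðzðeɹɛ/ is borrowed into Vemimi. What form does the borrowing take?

ʃezeʃeɹɛ

Substitution: /ð/ → /ʃ/, giving /ʃzʃeɹɛ/.
The consonants /ʃ/, /z/ cannot be parsed into a legal (C)V(N) syllable (only a nasal (/m/, /n/, or /ŋ/) is licensed in coda position; onsets are limited to one consonant).
Each unlicensed consonant becomes the onset of a new syllable: /ʃ/ → /ʃe/, /z/ → /ze/.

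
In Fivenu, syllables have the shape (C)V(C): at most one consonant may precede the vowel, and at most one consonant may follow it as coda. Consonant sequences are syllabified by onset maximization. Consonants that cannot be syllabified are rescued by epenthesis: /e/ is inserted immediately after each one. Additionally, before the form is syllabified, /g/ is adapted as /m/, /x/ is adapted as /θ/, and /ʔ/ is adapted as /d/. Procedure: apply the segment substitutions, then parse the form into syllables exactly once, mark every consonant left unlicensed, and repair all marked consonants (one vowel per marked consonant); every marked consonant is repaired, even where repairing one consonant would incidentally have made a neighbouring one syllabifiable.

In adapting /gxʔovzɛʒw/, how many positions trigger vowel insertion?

3

After substitution the input is /mθdovzɛʒw/.
The unsyllabifiable consonants are /m/, /θ/, /w/; each receives one epenthetic vowel.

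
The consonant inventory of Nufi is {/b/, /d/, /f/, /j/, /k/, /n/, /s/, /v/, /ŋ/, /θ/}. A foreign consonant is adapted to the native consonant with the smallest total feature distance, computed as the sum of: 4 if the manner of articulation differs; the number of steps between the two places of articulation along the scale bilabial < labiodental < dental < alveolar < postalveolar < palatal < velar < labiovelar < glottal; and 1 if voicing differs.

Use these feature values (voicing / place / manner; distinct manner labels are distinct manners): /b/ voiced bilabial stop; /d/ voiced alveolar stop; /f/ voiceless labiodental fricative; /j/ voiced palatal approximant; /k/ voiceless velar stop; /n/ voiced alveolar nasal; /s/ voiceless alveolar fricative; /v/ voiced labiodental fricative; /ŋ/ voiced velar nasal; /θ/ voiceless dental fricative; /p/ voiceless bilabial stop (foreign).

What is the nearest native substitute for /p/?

/b/ is closest: same manner (stop), place distance 0 (bilabial→bilabial), voicing differs (+1); total 1. Next closest is /d/ at distance 4.

b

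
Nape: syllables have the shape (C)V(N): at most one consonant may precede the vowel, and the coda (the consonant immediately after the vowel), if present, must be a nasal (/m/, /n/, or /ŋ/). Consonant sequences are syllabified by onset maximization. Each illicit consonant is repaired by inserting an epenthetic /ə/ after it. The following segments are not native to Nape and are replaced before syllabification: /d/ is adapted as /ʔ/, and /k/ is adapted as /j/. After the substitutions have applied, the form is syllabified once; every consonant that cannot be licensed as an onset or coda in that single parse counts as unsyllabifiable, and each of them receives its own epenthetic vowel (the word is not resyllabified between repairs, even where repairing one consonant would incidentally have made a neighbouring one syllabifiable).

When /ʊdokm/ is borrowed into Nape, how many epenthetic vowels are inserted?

2

After substitution the input is /ʊʔojm/.
The unsyllabifiable consonants are /j/, /m/; each receives one epenthetic vowel.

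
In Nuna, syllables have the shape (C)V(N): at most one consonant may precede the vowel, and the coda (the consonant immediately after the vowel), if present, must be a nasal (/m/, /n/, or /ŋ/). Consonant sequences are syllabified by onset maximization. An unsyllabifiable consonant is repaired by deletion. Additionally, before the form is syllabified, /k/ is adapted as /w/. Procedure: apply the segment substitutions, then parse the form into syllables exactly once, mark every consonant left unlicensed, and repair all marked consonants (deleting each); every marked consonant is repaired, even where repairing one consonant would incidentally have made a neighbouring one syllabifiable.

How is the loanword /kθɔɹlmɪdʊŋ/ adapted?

θɔmɪdʊŋ

Substitution: /k/ → /w/, giving /wθɔɹlmɪdʊŋ/.
The consonants /w/, /ɹ/, /l/ cannot be parsed into a legal (C)V(N) syllable (only a nasal (/m/, /n/, or /ŋ/) is licensed in coda position; onsets are limited to one consonant).
Each unlicensed consonant is deleted: /w/, /ɹ/, /l/.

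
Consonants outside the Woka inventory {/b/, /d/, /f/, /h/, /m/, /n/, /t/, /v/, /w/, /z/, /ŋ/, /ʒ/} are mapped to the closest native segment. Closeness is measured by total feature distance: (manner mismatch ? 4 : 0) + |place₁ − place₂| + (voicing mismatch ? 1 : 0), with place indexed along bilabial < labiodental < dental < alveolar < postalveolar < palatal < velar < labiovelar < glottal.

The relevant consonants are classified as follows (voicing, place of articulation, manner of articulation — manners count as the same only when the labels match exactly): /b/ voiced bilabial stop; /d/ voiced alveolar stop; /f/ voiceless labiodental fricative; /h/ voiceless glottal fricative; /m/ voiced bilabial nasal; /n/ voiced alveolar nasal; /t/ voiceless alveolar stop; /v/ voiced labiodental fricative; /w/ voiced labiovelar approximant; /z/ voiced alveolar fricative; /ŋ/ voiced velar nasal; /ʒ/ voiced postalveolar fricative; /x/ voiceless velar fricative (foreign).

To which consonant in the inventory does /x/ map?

/h/ is closest: same manner (fricative), place distance 2 (velar→glottal), same voicing; total 2. Next closest is /ʒ/ at distance 3.

h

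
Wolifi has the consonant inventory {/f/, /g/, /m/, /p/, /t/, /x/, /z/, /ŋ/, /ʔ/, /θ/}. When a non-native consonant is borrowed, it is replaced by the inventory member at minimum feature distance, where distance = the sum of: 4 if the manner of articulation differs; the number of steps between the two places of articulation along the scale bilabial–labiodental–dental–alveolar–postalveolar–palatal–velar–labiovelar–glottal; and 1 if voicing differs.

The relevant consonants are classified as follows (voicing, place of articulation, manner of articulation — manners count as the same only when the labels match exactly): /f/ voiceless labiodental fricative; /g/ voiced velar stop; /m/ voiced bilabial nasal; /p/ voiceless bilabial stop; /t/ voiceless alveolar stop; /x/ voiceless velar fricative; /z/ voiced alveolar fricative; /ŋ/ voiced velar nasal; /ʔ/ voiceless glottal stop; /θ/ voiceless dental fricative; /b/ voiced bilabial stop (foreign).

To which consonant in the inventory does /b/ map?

/p/ is closest: same manner (stop), place distance 0 (bilabial→bilabial), voicing differs (+1); total 1. Next closest is /m/ at distance 4.

p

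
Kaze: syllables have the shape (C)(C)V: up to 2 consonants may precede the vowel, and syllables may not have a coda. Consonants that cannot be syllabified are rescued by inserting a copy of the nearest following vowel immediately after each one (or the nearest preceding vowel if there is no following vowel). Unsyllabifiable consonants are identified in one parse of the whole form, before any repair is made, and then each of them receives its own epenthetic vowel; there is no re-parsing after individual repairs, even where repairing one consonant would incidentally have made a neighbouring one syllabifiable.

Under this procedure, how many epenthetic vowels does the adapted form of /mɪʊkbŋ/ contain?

3

The unsyllabifiable consonants are /k/, /b/, /ŋ/; each receives one epenthetic vowel.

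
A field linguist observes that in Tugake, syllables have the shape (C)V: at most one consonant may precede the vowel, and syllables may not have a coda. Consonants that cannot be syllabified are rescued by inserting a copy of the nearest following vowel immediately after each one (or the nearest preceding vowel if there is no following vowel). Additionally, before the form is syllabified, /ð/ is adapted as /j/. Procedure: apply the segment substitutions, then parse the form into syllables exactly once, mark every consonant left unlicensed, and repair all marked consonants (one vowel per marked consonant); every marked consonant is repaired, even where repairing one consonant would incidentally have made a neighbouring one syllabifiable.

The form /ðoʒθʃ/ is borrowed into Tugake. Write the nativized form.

joʒoθoʃo

Substitution: /ð/ → /j/, giving /joʒθʃ/.
Under (C)V, the unsyllabifiable consonants are /ʒ/, /θ/, /ʃ/ (no codas are permitted; onsets are limited to one consonant).
Epenthesis after each stranded consonant: /ʒ/ → /ʒo/, /θ/ → /θo/, /ʃ/ → /ʃo/.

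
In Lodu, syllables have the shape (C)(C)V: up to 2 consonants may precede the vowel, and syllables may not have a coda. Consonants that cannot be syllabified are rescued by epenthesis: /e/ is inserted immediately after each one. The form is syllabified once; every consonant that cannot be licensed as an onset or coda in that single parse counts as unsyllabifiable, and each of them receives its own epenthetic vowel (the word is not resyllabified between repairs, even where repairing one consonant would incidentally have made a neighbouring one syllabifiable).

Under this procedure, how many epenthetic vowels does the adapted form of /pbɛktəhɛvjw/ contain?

3

The unsyllabifiable consonants are /v/, /j/, /w/; each receives one epenthetic vowel.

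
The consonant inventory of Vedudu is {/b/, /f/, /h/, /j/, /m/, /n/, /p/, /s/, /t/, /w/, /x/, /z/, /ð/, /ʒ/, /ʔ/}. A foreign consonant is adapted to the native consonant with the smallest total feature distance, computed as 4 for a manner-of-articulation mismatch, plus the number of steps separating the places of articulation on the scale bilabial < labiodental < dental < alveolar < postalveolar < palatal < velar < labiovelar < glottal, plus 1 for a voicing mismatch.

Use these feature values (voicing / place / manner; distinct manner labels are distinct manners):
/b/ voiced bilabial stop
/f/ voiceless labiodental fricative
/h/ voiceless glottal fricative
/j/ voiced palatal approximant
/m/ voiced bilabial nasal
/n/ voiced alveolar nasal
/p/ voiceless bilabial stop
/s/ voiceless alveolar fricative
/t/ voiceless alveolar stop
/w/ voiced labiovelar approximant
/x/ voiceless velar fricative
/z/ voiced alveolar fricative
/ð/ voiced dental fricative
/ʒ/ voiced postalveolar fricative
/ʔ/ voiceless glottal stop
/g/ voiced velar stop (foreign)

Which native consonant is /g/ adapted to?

/ʔ/ is closest: same manner (stop), place distance 2 (velar→glottal), voicing differs (+1); total 3. Next closest is /t/ at distance 4.

ʔ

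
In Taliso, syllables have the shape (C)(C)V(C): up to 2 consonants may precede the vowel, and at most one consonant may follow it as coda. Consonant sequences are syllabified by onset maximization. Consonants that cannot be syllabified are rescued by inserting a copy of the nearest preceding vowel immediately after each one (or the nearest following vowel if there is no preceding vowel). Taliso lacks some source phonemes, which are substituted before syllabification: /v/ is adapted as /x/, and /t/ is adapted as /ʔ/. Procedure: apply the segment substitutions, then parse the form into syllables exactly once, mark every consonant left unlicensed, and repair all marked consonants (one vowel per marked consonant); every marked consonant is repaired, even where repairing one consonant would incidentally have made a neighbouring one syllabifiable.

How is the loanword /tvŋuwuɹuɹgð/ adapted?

ʔuxŋuwuɹuɹguðu

Substitution: /t/ → /ʔ/, /v/ → /x/, giving /ʔxŋuwuɹuɹgð/.
Under (C)(C)V(C), the unsyllabifiable consonants are /ʔ/, /g/, /ð/ (at most one coda consonant is licensed; onsets may contain at most 2 consonants).
Each unlicensed consonant becomes the onset of a new syllable: /ʔ/ → /ʔu/, /g/ → /gu/, /ð/ → /ðu/.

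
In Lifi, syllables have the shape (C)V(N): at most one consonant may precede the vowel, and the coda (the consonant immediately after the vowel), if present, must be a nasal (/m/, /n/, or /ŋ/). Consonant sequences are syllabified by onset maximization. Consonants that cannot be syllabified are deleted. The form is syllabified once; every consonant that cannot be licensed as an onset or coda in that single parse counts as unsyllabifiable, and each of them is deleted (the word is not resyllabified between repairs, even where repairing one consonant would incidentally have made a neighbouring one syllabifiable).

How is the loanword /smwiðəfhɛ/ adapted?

Syllabifying with onset maximization leaves /s/, /m/, /f/ stranded (only a nasal (/m/, /n/, or /ŋ/) is licensed in coda position; onsets are limited to one consonant).
Each unlicensed consonant is deleted: /s/, /m/, /f/.

wiðəhɛ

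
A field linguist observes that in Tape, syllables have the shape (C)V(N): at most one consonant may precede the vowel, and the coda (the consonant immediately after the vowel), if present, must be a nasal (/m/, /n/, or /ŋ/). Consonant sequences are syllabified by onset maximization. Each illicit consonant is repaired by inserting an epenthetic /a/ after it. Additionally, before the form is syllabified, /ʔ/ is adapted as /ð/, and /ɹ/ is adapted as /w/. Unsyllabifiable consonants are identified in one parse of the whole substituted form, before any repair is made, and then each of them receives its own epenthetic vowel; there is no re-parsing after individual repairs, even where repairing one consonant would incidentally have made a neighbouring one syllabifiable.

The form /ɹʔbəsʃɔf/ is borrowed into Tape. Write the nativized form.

waðabəsaʃɔfa

Substitution: /ɹ/ → /w/, /ʔ/ → /ð/, giving /wðbəsʃɔf/.
Syllabifying with onset maximization leaves /w/, /ð/, /s/, /f/ stranded (only a nasal (/m/, /n/, or /ŋ/) is licensed in coda position; onsets are limited to one consonant).
Each unlicensed consonant becomes the onset of a new syllable: /w/ → /wa/, /ð/ → /ða/, /s/ → /sa/, /f/ → /fa/.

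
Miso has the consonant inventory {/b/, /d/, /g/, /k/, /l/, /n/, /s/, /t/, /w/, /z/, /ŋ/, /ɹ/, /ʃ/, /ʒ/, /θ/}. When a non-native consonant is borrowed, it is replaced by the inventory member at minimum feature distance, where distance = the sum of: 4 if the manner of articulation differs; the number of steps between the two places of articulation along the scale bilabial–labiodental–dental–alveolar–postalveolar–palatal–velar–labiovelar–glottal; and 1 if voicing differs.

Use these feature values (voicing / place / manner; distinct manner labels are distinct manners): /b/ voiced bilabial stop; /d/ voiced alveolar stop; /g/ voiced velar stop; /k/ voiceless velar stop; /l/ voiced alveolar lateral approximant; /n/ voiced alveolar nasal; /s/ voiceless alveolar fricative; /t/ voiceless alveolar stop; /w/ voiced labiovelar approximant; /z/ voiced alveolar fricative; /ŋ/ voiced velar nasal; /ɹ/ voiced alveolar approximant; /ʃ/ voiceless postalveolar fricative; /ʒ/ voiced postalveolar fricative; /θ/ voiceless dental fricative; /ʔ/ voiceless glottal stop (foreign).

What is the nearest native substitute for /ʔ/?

k

/k/ is closest: same manner (stop), place distance 2 (glottal→velar), same voicing; total 2. Next closest is /g/ at distance 3.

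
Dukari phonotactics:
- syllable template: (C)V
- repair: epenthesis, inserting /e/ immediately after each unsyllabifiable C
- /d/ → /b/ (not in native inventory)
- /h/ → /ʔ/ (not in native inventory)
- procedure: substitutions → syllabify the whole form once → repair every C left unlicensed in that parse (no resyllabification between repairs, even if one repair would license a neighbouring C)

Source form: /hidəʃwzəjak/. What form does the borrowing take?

ʔibəʃewezəjake

Substitution: /h/ → /ʔ/, /d/ → /b/, giving /ʔibəʃwzəjak/.
The consonants /ʃ/, /w/, /k/ cannot be parsed into a legal (C)V syllable (no codas are permitted; onsets are limited to one consonant).
Inserting the epenthetic vowel yields /ʃ/ → /ʃe/, /w/ → /we/, /k/ → /ke/.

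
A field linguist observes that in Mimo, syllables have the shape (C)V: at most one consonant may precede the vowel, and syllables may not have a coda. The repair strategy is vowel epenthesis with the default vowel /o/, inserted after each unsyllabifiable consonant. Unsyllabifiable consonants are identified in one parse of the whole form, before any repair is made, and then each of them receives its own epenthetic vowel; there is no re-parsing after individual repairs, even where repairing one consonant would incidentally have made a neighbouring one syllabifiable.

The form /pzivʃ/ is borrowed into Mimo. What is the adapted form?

pozivoʃo

The consonants /p/, /v/, /ʃ/ cannot be parsed into a legal (C)V syllable (no codas are permitted; onsets are limited to one consonant).
Each unlicensed consonant becomes the onset of a new syllable: /p/ → /po/, /v/ → /vo/, /ʃ/ → /ʃo/.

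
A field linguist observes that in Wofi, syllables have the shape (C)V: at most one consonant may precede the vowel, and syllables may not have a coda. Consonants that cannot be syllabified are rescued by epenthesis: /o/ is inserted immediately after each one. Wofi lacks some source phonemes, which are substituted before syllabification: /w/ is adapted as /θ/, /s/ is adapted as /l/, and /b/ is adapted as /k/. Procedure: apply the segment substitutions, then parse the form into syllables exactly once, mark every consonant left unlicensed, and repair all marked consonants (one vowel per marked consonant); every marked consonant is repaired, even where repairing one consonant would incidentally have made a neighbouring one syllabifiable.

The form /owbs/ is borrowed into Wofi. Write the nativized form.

Substitution: /w/ → /θ/, /b/ → /k/, /s/ → /l/, giving /oθkl/.
The consonants /θ/, /k/, /l/ cannot be parsed into a legal (C)V syllable (no codas are permitted; onsets are limited to one consonant).
Each unlicensed consonant becomes the onset of a new syllable: /θ/ → /θo/, /k/ → /ko/, /l/ → /lo/.

oθokolo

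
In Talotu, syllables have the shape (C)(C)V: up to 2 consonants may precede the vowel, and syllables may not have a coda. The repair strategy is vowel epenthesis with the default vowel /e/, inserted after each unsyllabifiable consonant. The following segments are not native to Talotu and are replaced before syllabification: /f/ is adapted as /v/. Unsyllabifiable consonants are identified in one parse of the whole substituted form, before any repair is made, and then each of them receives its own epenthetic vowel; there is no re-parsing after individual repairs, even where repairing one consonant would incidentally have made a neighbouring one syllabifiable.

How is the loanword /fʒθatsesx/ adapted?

Substitution: /f/ → /v/, giving /vʒθatsesx/.
Syllabifying with onset maximization leaves /v/, /s/, /x/ stranded (no codas are permitted; onsets may contain at most 2 consonants).
Each unlicensed consonant becomes the onset of a new syllable: /v/ → /ve/, /s/ → /se/, /x/ → /xe/.

veʒθatsesexe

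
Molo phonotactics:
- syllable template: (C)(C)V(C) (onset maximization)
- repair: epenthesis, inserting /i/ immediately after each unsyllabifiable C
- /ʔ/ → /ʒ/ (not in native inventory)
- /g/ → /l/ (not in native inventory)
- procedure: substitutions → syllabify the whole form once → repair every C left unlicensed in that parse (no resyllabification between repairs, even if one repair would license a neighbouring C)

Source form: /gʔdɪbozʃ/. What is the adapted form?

Substitution: /g/ → /l/, /ʔ/ → /ʒ/, giving /lʒdɪbozʃ/.
Syllabifying with onset maximization leaves /l/, /ʃ/ stranded (at most one coda consonant is licensed; onsets may contain at most 2 consonants).
Inserting the epenthetic vowel yields /l/ → /li/, /ʃ/ → /ʃi/.

liʒdɪbozʃi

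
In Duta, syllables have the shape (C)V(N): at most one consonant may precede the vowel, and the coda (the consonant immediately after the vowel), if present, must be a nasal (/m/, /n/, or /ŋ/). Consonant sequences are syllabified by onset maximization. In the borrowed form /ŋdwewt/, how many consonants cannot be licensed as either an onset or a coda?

Under (C)V(N), the unsyllabifiable consonants are /ŋ/, /d/, /w/, /t/ (only a nasal (/m/, /n/, or /ŋ/) is licensed in coda position; onsets are limited to one consonant).

4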